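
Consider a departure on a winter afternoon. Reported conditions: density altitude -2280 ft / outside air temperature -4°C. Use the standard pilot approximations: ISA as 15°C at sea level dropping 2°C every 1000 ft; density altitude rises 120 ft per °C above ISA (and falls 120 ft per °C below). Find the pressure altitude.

0 ft

DA = PA + 120 × (OAT − (15 − 2·PA/1000)) = PA + 120·OAT − 1800 + 0.24·PA = 1.24·PA + 120·OAT − 1800.
So 1.24·PA = -2280 − 120 × (-4) + 1800 = 0.
PA = 0 / 1.24 = 0 ft.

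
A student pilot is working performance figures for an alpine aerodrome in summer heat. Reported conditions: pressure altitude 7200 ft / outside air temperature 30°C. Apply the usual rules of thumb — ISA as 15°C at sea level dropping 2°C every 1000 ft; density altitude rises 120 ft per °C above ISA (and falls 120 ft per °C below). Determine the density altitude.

ISA temperature at 7200 ft = 15 − 2 × (7200/1000) = 0.6°C.
ISA deviation = 30 − 0.6 = +29.4°C.
Density altitude = 7200 + 120 × (29.4) = 7200 + (+3528) = 10728 ft.

10728 ft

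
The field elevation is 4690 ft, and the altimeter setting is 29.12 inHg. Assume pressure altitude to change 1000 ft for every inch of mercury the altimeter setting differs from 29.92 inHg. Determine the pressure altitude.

5490 ft

Pressure correction = (29.92 − 29.12) × 1000 = +800 ft.
Pressure altitude = 4690 + (+800) = 5490 ft.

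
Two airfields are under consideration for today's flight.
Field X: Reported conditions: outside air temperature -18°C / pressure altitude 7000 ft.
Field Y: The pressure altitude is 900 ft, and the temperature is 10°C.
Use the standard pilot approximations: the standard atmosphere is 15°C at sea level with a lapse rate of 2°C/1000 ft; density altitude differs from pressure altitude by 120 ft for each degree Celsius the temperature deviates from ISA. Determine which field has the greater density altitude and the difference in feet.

Field X: ISA temp = 1°C, deviation -19°C, DA = 7000 + 120 × (-19) = 4720 ft.
Field Y: ISA temp = 13.2°C, deviation -3.2°C, DA = 900 + 120 × (-3.2) = 516 ft.
Field X is higher by 4720 − 516 = 4204 ft.

Field X by 4204 ft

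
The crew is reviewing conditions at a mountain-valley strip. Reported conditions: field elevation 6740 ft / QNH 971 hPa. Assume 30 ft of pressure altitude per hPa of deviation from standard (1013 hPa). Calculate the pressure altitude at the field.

Pressure correction = (1013 − 971) × 30 = +1260 ft.
Pressure altitude = 6740 + (+1260) = 8000 ft.

8000 ft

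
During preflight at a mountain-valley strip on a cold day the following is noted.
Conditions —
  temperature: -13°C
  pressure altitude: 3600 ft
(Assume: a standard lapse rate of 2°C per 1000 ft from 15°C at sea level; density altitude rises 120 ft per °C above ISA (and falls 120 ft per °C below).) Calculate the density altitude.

1104 ft

ISA temperature at 3600 ft = 15 − 2 × (3600/1000) = 7.8°C.
ISA deviation = -13 − 7.8 = -20.8°C.
Density altitude = 3600 + 120 × (-20.8) = 3600 + (-2496) = 1104 ft.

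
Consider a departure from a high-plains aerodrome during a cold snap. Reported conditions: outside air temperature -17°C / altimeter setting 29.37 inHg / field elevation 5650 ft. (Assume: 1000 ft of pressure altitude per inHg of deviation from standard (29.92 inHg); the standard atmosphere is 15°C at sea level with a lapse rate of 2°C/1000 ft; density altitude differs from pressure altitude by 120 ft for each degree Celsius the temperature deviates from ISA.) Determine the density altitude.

Pressure altitude = 5650 + (29.92 − 29.37) × 1000 = 5650 + (+550) = 6200 ft.
ISA temperature at 6200 ft = 15 − 2 × (6200/1000) = 2.6°C.
ISA deviation = -17 − 2.6 = -19.6°C.
Density altitude = 6200 + 120 × (-19.6) = 3848 ft.

3848 ft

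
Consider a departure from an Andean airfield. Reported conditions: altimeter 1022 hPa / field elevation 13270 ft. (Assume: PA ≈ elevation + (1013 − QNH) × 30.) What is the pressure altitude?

Pressure correction = (1013 − 1022) × 30 = -270 ft.
Pressure altitude = 13270 + (-270) = 13000 ft.

13000 ft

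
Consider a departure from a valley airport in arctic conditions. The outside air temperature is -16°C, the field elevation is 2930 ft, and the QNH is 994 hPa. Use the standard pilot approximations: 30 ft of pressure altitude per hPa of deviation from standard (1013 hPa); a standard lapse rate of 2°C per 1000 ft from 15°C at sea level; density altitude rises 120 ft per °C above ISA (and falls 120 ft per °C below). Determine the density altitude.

620 ft

Pressure altitude = 2930 + (1013 − 994) × 30 = 2930 + (+570) = 3500 ft.
ISA temperature at 3500 ft = 15 − 2 × (3500/1000) = 8°C.
ISA deviation = -16 − 8 = -24°C.
Density altitude = 3500 + 120 × (-24) = 620 ft.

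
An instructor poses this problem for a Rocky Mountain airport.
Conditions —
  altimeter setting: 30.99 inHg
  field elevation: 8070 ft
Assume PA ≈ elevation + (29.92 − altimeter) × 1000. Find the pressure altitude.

Pressure correction = (29.92 − 30.99) × 1000 = -1070 ft.
Pressure altitude = 8070 + (-1070) = 7000 ft.

7000 ft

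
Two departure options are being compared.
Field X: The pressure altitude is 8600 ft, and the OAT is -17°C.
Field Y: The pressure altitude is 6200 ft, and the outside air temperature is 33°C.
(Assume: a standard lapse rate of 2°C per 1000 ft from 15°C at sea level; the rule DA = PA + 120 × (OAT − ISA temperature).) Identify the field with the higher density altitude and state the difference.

Field Y by 3024 ft

Field X: ISA temp = -2.2°C, deviation -14.8°C, DA = 8600 + 120 × (-14.8) = 6824 ft.
Field Y: ISA temp = 2.6°C, deviation +30.4°C, DA = 6200 + 120 × 30.4 = 9848 ft.
Field Y is higher by 9848 − 6824 = 3024 ft.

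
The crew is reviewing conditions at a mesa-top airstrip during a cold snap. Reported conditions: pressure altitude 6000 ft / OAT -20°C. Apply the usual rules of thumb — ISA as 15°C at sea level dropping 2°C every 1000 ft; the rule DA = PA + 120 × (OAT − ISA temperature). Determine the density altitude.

3240 ft

ISA temperature at 6000 ft = 15 − 2 × (6000/1000) = 3°C.
ISA deviation = -20 − 3 = -23°C.
Density altitude = 6000 + 120 × (-23) = 6000 + (-2760) = 3240 ft.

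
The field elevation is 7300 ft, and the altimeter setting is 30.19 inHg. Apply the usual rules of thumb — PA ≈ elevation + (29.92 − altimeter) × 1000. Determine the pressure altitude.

7030 ft

Pressure correction = (29.92 − 30.19) × 1000 = -270 ft.
Pressure altitude = 7300 + (-270) = 7030 ft.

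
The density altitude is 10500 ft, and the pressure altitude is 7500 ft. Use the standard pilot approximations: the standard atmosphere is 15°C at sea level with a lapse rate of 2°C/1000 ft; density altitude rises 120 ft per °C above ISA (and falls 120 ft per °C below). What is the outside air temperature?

25°C

Density altitude − pressure altitude = 10500 − 7500 = +3000 ft.
At 120 ft/°C that is an ISA deviation of 3000/120 = +25°C.
ISA temperature at 7500 ft = 15 − 2 × (7500/1000) = 0°C.
OAT = ISA + deviation = 0 + (+25) = 25°C.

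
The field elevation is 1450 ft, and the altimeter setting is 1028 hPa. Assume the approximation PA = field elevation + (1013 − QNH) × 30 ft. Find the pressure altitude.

Pressure correction = (1013 − 1028) × 30 = -450 ft.
Pressure altitude = 1450 + (-450) = 1000 ft.

1000 ft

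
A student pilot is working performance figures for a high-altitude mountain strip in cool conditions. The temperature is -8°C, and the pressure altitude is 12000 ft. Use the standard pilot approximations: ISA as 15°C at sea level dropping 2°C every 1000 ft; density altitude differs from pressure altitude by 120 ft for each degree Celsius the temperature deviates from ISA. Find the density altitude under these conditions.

12120 ft

ISA temperature at 12000 ft = 15 − 2 × (12000/1000) = -9°C.
ISA deviation = -8 − (-9) = +1°C.
Density altitude = 12000 + 120 × (1) = 12000 + (+120) = 12120 ft.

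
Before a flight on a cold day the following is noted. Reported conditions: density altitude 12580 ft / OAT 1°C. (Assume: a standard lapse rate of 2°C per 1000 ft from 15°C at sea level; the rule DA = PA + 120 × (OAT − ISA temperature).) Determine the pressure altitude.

11500 ft

DA = PA + 120 × (OAT − (15 − 2·PA/1000)) = PA + 120·OAT − 1800 + 0.24·PA = 1.24·PA + 120·OAT − 1800.
So 1.24·PA = 12580 − 120 × 1 + 1800 = 14260.
PA = 14260 / 1.24 = 11500 ft.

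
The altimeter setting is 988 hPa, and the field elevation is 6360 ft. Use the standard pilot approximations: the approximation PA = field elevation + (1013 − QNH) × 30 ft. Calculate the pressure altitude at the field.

7110 ft

Pressure correction = (1013 − 988) × 30 = +750 ft.
Pressure altitude = 6360 + (+750) = 7110 ft.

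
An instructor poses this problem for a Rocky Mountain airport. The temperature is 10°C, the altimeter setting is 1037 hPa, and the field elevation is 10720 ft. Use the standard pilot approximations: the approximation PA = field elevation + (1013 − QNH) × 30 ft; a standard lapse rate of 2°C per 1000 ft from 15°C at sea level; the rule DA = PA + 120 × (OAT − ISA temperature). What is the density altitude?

11800 ft

Pressure altitude = 10720 + (1013 − 1037) × 30 = 10720 + (-720) = 10000 ft.
ISA temperature at 10000 ft = 15 − 2 × (10000/1000) = -5°C.
ISA deviation = 10 − (-5) = +15°C.
Density altitude = 10000 + 120 × (15) = 11800 ft.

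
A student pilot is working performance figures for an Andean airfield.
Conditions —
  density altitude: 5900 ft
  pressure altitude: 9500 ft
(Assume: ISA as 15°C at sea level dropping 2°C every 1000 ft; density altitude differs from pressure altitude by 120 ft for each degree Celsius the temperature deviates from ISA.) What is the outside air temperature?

Density altitude − pressure altitude = 5900 − 9500 = -3600 ft.
At 120 ft/°C that is an ISA deviation of -3600/120 = -30°C.
ISA temperature at 9500 ft = 15 − 2 × (9500/1000) = -4°C.
OAT = ISA + deviation = -4 + (-30) = -34°C.

-34°C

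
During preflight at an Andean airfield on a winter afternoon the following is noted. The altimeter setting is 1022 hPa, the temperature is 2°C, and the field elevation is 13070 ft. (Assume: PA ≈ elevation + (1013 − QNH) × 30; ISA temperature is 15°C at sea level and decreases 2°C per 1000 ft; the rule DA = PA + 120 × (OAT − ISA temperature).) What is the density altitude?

Pressure altitude = 13070 + (1013 − 1022) × 30 = 13070 + (-270) = 12800 ft.
ISA temperature at 12800 ft = 15 − 2 × (12800/1000) = -10.6°C.
ISA deviation = 2 − (-10.6) = +12.6°C.
Density altitude = 12800 + 120 × (12.6) = 14312 ft.

14312 ft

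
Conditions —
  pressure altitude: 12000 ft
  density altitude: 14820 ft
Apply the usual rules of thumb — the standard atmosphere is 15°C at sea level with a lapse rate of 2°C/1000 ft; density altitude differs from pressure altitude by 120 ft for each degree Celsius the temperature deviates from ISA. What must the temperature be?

Density altitude − pressure altitude = 14820 − 12000 = +2820 ft.
At 120 ft/°C that is an ISA deviation of 2820/120 = +23.5°C.
ISA temperature at 12000 ft = 15 − 2 × (12000/1000) = -9°C.
OAT = ISA + deviation = -9 + (+23.5) = 14.5°C.

14.5°C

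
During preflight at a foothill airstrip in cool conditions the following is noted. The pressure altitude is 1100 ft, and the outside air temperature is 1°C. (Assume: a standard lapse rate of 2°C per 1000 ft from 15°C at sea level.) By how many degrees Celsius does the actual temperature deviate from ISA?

ISA-11.8°C

ISA temperature at 1100 ft = 15 − 2 × (1100/1000) = 12.8°C.
Deviation = OAT − ISA = 1 − 12.8 = -11.8°C.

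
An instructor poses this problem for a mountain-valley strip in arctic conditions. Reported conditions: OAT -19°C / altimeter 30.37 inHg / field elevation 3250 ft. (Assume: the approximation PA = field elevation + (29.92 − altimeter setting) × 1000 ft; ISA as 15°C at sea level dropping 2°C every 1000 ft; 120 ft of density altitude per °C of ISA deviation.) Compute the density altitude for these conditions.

-608 ft

Pressure altitude = 3250 + (29.92 − 30.37) × 1000 = 3250 + (-450) = 2800 ft.
ISA temperature at 2800 ft = 15 − 2 × (2800/1000) = 9.4°C.
ISA deviation = -19 − 9.4 = -28.4°C.
Density altitude = 2800 + 120 × (-28.4) = -608 ft.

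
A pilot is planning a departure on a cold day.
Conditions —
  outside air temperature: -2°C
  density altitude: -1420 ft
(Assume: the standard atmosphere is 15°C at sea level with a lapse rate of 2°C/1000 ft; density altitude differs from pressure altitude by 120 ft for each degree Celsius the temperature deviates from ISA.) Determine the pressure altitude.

500 ft

DA = PA + 120 × (OAT − (15 − 2·PA/1000)) = PA + 120·OAT − 1800 + 0.24·PA = 1.24·PA + 120·OAT − 1800.
So 1.24·PA = -1420 − 120 × (-2) + 1800 = 620.
PA = 620 / 1.24 = 500 ft.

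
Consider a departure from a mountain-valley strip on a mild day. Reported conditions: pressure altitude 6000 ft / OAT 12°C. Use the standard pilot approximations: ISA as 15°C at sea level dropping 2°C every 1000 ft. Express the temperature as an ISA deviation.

ISA+9°C

ISA temperature at 6000 ft = 15 − 2 × (6000/1000) = 3°C.
Deviation = OAT − ISA = 12 − 3 = +9°C.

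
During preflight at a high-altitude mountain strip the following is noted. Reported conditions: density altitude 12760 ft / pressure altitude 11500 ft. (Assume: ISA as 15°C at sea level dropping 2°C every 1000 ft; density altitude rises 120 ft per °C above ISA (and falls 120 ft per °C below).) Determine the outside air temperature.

Density altitude − pressure altitude = 12760 − 11500 = +1260 ft.
At 120 ft/°C that is an ISA deviation of 1260/120 = +10.5°C.
ISA temperature at 11500 ft = 15 − 2 × (11500/1000) = -8°C.
OAT = ISA + deviation = -8 + (+10.5) = 2.5°C.

2.5°C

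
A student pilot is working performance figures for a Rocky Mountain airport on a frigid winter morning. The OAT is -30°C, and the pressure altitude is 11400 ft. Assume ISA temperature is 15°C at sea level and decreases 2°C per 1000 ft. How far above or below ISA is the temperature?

ISA-22.2°C

ISA temperature at 11400 ft = 15 − 2 × (11400/1000) = -7.8°C.
Deviation = OAT − ISA = -30 − (-7.8) = -22.2°C.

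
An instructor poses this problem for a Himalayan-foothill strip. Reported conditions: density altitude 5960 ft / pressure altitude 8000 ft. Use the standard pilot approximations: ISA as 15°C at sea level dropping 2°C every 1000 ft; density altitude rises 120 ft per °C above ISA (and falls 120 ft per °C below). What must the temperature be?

-18°C

Density altitude − pressure altitude = 5960 − 8000 = -2040 ft.
At 120 ft/°C that is an ISA deviation of -2040/120 = -17°C.
ISA temperature at 8000 ft = 15 − 2 × (8000/1000) = -1°C.
OAT = ISA + deviation = -1 + (-17) = -18°C.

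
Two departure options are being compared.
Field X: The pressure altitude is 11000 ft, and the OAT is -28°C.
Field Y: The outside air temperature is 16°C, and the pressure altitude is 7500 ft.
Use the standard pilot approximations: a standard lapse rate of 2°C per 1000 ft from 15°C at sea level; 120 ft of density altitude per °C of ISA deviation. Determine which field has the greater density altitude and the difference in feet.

Field Y by 940 ft

Field X: ISA temp = -7°C, deviation -21°C, DA = 11000 + 120 × (-21) = 8480 ft.
Field Y: ISA temp = 0°C, deviation +16°C, DA = 7500 + 120 × 16 = 9420 ft.
Field Y is higher by 9420 − 8480 = 940 ft.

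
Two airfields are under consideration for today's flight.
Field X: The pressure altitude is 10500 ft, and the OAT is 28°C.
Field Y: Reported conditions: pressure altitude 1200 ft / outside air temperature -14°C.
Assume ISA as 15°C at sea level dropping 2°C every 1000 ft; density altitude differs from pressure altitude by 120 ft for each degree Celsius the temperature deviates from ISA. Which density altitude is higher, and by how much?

Field X: ISA temp = -6°C, deviation +34°C, DA = 10500 + 120 × 34 = 14580 ft.
Field Y: ISA temp = 12.6°C, deviation -26.6°C, DA = 1200 + 120 × (-26.6) = -1992 ft.
Field X is higher by 14580 − (-1992) = 16572 ft.

Field X by 16572 ft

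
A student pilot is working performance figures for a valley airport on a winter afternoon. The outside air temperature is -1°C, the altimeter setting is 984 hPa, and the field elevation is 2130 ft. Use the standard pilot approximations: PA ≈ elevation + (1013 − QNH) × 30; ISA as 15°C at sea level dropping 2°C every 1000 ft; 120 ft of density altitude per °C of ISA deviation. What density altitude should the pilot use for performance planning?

1800 ft

Pressure altitude = 2130 + (1013 − 984) × 30 = 2130 + (+870) = 3000 ft.
ISA temperature at 3000 ft = 15 − 2 × (3000/1000) = 9°C.
ISA deviation = -1 − 9 = -10°C.
Density altitude = 3000 + 120 × (-10) = 1800 ft.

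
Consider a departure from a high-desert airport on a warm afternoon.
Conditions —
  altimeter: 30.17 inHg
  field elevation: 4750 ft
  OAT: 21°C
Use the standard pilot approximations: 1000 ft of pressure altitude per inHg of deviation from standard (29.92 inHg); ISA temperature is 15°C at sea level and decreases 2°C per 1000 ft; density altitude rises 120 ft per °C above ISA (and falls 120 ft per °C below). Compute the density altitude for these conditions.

Pressure altitude = 4750 + (29.92 − 30.17) × 1000 = 4750 + (-250) = 4500 ft.
ISA temperature at 4500 ft = 15 − 2 × (4500/1000) = 6°C.
ISA deviation = 21 − 6 = +15°C.
Density altitude = 4500 + 120 × (15) = 6300 ft.

6300 ft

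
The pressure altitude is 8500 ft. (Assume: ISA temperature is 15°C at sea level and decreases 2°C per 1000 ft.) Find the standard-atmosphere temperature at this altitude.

ISA temperature = 15 − 2 × (8500/1000) = 15 − 17 = -2°C.

-2°C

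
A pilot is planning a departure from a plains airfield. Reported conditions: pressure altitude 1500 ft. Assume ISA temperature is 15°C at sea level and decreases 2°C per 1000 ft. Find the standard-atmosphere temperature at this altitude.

ISA temperature = 15 − 2 × (1500/1000) = 15 − 3 = 12°C.

12°C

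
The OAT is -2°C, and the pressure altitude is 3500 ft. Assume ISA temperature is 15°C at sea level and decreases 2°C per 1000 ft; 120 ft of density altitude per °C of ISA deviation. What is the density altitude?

2300 ft

ISA temperature at 3500 ft = 15 − 2 × (3500/1000) = 8°C.
ISA deviation = -2 − 8 = -10°C.
Density altitude = 3500 + 120 × (-10) = 3500 + (-1200) = 2300 ft.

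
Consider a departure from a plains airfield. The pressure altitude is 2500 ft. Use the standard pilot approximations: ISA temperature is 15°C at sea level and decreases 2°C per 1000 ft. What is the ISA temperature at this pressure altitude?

ISA temperature = 15 − 2 × (2500/1000) = 15 − 5 = 10°C.

10°C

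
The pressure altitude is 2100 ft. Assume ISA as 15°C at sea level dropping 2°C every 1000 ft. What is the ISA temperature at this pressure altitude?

10.8°C

ISA temperature = 15 − 2 × (2100/1000) = 15 − 4.2 = 10.8°C.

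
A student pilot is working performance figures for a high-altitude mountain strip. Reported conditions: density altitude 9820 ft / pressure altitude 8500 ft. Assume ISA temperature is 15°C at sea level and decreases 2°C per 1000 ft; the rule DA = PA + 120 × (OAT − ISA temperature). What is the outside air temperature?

Density altitude − pressure altitude = 9820 − 8500 = +1320 ft.
At 120 ft/°C that is an ISA deviation of 1320/120 = +11°C.
ISA temperature at 8500 ft = 15 − 2 × (8500/1000) = -2°C.
OAT = ISA + deviation = -2 + (+11) = 9°C.

9°C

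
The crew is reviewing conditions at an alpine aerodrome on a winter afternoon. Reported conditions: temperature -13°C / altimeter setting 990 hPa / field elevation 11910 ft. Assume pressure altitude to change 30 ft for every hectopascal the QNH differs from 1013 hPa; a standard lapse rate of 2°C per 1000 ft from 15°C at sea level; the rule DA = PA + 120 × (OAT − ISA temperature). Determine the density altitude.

Pressure altitude = 11910 + (1013 − 990) × 30 = 11910 + (+690) = 12600 ft.
ISA temperature at 12600 ft = 15 − 2 × (12600/1000) = -10.2°C.
ISA deviation = -13 − (-10.2) = -2.8°C.
Density altitude = 12600 + 120 × (-2.8) = 12264 ft.

12264 ft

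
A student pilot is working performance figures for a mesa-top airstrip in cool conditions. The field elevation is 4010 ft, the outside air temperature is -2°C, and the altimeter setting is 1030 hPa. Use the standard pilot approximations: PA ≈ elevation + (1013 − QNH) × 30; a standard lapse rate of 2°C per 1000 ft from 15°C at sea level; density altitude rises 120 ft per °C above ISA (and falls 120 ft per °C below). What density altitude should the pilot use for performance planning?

Pressure altitude = 4010 + (1013 − 1030) × 30 = 4010 + (-510) = 3500 ft.
ISA temperature at 3500 ft = 15 − 2 × (3500/1000) = 8°C.
ISA deviation = -2 − 8 = -10°C.
Density altitude = 3500 + 120 × (-10) = 2300 ft.

2300 ft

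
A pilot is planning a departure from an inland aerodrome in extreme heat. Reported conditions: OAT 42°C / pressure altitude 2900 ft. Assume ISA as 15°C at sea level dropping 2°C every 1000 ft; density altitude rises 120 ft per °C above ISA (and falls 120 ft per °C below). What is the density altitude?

ISA temperature at 2900 ft = 15 − 2 × (2900/1000) = 9.2°C.
ISA deviation = 42 − 9.2 = +32.8°C.
Density altitude = 2900 + 120 × (32.8) = 2900 + (+3936) = 6836 ft.

6836 ft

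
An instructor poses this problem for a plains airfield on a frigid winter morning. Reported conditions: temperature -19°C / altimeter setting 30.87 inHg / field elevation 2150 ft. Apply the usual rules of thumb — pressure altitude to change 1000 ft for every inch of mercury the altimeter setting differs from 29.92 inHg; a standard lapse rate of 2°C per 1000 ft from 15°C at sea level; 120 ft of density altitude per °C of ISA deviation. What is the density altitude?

-2592 ft

Pressure altitude = 2150 + (29.92 − 30.87) × 1000 = 2150 + (-950) = 1200 ft.
ISA temperature at 1200 ft = 15 − 2 × (1200/1000) = 12.6°C.
ISA deviation = -19 − 12.6 = -31.6°C.
Density altitude = 1200 + 120 × (-31.6) = -2592 ft.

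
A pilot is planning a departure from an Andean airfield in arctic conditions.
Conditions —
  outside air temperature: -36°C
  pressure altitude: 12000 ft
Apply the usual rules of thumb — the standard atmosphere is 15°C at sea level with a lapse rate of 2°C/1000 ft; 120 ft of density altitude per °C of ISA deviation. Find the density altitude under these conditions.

8760 ft

ISA temperature at 12000 ft = 15 − 2 × (12000/1000) = -9°C.
ISA deviation = -36 − (-9) = -27°C.
Density altitude = 12000 + 120 × (-27) = 12000 + (-3240) = 8760 ft.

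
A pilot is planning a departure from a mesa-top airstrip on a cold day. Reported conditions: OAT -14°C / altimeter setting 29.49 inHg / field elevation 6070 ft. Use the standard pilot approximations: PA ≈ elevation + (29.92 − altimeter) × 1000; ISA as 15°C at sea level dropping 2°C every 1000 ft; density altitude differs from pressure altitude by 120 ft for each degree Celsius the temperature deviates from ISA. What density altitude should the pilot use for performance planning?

4580 ft

Pressure altitude = 6070 + (29.92 − 29.49) × 1000 = 6070 + (+430) = 6500 ft.
ISA temperature at 6500 ft = 15 − 2 × (6500/1000) = 2°C.
ISA deviation = -14 − 2 = -16°C.
Density altitude = 6500 + 120 × (-16) = 4580 ft.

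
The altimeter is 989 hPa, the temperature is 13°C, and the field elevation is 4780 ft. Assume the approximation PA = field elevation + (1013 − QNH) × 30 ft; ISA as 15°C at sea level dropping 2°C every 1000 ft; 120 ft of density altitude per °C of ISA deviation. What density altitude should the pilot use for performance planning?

Pressure altitude = 4780 + (1013 − 989) × 30 = 4780 + (+720) = 5500 ft.
ISA temperature at 5500 ft = 15 − 2 × (5500/1000) = 4°C.
ISA deviation = 13 − 4 = +9°C.
Density altitude = 5500 + 120 × (9) = 6580 ft.

6580 ft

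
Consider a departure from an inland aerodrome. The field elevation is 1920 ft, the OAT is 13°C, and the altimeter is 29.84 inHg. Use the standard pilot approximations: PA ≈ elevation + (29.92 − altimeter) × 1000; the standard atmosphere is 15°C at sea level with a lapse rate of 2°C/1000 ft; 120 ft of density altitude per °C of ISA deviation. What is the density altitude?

Pressure altitude = 1920 + (29.92 − 29.84) × 1000 = 1920 + (+80) = 2000 ft.
ISA temperature at 2000 ft = 15 − 2 × (2000/1000) = 11°C.
ISA deviation = 13 − 11 = +2°C.
Density altitude = 2000 + 120 × (2) = 2240 ft.

2240 ft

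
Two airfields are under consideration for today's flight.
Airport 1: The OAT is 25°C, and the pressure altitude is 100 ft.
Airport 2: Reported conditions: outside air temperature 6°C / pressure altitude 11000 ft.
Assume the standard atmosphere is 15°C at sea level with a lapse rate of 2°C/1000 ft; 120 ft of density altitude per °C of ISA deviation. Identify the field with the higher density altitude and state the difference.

Airport 2 by 11236 ft

Airport 1: ISA temp = 14.8°C, deviation +10.2°C, DA = 100 + 120 × 10.2 = 1324 ft.
Airport 2: ISA temp = -7°C, deviation +13°C, DA = 11000 + 120 × 13 = 12560 ft.
Airport 2 is higher by 12560 − 1324 = 11236 ft.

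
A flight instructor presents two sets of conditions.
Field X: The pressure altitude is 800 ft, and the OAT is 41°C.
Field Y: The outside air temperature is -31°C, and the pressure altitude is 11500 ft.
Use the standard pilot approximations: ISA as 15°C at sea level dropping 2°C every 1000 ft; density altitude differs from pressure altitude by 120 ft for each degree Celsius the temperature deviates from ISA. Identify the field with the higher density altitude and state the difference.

Field Y by 4628 ft

Field X: ISA temp = 13.4°C, deviation +27.6°C, DA = 800 + 120 × 27.6 = 4112 ft.
Field Y: ISA temp = -8°C, deviation -23°C, DA = 11500 + 120 × (-23) = 8740 ft.
Field Y is higher by 8740 − 4112 = 4628 ft.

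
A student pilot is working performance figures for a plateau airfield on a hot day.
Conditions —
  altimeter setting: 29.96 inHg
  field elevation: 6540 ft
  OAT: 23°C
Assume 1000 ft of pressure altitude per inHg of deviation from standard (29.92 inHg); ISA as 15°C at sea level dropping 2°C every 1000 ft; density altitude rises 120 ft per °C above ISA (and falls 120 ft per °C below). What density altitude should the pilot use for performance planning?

9020 ft

Pressure altitude = 6540 + (29.92 − 29.96) × 1000 = 6540 + (-40) = 6500 ft.
ISA temperature at 6500 ft = 15 − 2 × (6500/1000) = 2°C.
ISA deviation = 23 − 2 = +21°C.
Density altitude = 6500 + 120 × (21) = 9020 ft.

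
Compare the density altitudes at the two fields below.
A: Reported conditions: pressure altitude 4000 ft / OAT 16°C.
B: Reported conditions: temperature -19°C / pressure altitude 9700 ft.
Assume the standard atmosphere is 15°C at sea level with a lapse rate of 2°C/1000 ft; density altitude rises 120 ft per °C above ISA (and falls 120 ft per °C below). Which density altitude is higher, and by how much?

A: ISA temp = 7°C, deviation +9°C, DA = 4000 + 120 × 9 = 5080 ft.
B: ISA temp = -4.4°C, deviation -14.6°C, DA = 9700 + 120 × (-14.6) = 7948 ft.
B is higher by 7948 − 5080 = 2868 ft.

B by 2868 ft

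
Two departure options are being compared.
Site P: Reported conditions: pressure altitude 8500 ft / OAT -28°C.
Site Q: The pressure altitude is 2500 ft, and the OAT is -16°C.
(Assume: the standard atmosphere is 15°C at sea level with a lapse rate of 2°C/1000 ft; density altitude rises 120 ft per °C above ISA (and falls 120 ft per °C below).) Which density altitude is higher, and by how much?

Site P: ISA temp = -2°C, deviation -26°C, DA = 8500 + 120 × (-26) = 5380 ft.
Site Q: ISA temp = 10°C, deviation -26°C, DA = 2500 + 120 × (-26) = -620 ft.
Site P is higher by 5380 − (-620) = 6000 ft.

Site P by 6000 ft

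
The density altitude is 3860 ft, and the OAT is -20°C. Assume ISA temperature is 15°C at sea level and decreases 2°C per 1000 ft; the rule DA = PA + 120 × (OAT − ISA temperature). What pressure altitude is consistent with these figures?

6500 ft

DA = PA + 120 × (OAT − (15 − 2·PA/1000)) = PA + 120·OAT − 1800 + 0.24·PA = 1.24·PA + 120·OAT − 1800.
So 1.24·PA = 3860 − 120 × (-20) + 1800 = 8060.
PA = 8060 / 1.24 = 6500 ft.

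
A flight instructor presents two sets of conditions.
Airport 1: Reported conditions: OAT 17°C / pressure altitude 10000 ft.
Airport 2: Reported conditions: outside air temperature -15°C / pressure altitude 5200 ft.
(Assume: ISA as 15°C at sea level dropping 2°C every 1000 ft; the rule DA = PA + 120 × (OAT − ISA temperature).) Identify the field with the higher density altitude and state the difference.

Airport 1: ISA temp = -5°C, deviation +22°C, DA = 10000 + 120 × 22 = 12640 ft.
Airport 2: ISA temp = 4.6°C, deviation -19.6°C, DA = 5200 + 120 × (-19.6) = 2848 ft.
Airport 1 is higher by 12640 − 2848 = 9792 ft.

Airport 1 by 9792 ft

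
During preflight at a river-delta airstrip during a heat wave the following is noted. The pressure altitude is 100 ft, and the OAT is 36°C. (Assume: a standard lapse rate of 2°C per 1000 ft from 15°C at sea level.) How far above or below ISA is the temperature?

ISA+21.2°C

ISA temperature at 100 ft = 15 − 2 × (100/1000) = 14.8°C.
Deviation = OAT − ISA = 36 − 14.8 = +21.2°C.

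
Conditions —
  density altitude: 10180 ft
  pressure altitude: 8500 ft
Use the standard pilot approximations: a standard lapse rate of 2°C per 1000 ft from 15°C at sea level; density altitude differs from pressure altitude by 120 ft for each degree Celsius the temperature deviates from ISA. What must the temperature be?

Density altitude − pressure altitude = 10180 − 8500 = +1680 ft.
At 120 ft/°C that is an ISA deviation of 1680/120 = +14°C.
ISA temperature at 8500 ft = 15 − 2 × (8500/1000) = -2°C.
OAT = ISA + deviation = -2 + (+14) = 12°C.

12°C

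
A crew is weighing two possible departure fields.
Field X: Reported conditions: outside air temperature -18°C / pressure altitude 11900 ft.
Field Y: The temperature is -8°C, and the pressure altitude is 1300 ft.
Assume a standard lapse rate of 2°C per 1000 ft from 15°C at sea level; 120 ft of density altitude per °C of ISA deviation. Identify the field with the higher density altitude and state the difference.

Field X: ISA temp = -8.8°C, deviation -9.2°C, DA = 11900 + 120 × (-9.2) = 10796 ft.
Field Y: ISA temp = 12.4°C, deviation -20.4°C, DA = 1300 + 120 × (-20.4) = -1148 ft.
Field X is higher by 10796 − (-1148) = 11944 ft.

Field X by 11944 ft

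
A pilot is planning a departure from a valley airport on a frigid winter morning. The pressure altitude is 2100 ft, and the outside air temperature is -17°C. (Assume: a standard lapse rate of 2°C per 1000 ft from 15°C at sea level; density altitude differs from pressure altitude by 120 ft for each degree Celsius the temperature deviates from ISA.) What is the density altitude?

-1236 ft

ISA temperature at 2100 ft = 15 − 2 × (2100/1000) = 10.8°C.
ISA deviation = -17 − 10.8 = -27.8°C.
Density altitude = 2100 + 120 × (-27.8) = 2100 + (-3336) = -1236 ft.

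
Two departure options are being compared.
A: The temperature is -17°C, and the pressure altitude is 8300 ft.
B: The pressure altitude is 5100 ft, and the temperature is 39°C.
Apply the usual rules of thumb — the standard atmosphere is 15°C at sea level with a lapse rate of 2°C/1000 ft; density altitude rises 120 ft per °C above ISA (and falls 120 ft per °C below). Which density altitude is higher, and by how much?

B by 2752 ft

A: ISA temp = -1.6°C, deviation -15.4°C, DA = 8300 + 120 × (-15.4) = 6452 ft.
B: ISA temp = 4.8°C, deviation +34.2°C, DA = 5100 + 120 × 34.2 = 9204 ft.
B is higher by 9204 − 6452 = 2752 ft.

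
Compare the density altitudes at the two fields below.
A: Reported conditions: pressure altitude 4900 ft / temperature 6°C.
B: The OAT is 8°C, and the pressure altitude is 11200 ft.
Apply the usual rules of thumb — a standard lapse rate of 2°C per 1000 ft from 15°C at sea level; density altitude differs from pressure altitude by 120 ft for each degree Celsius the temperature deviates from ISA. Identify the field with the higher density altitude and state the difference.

B by 8052 ft

A: ISA temp = 5.2°C, deviation +0.8°C, DA = 4900 + 120 × 0.8 = 4996 ft.
B: ISA temp = -7.4°C, deviation +15.4°C, DA = 11200 + 120 × 15.4 = 13048 ft.
B is higher by 13048 − 4996 = 8052 ft.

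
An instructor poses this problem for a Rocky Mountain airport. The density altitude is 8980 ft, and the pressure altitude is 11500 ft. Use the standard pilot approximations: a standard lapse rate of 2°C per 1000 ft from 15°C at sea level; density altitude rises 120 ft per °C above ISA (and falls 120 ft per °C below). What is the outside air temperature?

-29°C

Density altitude − pressure altitude = 8980 − 11500 = -2520 ft.
At 120 ft/°C that is an ISA deviation of -2520/120 = -21°C.
ISA temperature at 11500 ft = 15 − 2 × (11500/1000) = -8°C.
OAT = ISA + deviation = -8 + (-21) = -29°C.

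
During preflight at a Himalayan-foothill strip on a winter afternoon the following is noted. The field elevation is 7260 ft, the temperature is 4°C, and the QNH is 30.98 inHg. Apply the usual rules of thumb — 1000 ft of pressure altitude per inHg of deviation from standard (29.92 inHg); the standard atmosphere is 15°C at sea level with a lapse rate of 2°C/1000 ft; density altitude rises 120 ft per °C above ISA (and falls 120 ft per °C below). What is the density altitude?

Pressure altitude = 7260 + (29.92 − 30.98) × 1000 = 7260 + (-1060) = 6200 ft.
ISA temperature at 6200 ft = 15 − 2 × (6200/1000) = 2.6°C.
ISA deviation = 4 − 2.6 = +1.4°C.
Density altitude = 6200 + 120 × (1.4) = 6368 ft.

6368 ft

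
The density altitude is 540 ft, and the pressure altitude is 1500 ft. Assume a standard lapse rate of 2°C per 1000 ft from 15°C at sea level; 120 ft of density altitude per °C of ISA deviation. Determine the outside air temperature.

Density altitude − pressure altitude = 540 − 1500 = -960 ft.
At 120 ft/°C that is an ISA deviation of -960/120 = -8°C.
ISA temperature at 1500 ft = 15 − 2 × (1500/1000) = 12°C.
OAT = ISA + deviation = 12 + (-8) = 4°C.

4°C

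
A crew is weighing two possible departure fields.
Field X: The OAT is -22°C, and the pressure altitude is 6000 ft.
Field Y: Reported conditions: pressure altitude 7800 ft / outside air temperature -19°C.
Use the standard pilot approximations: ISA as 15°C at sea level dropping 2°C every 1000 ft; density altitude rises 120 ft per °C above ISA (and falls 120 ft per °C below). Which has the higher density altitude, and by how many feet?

Field Y by 2592 ft

Field X: ISA temp = 3°C, deviation -25°C, DA = 6000 + 120 × (-25) = 3000 ft.
Field Y: ISA temp = -0.6°C, deviation -18.4°C, DA = 7800 + 120 × (-18.4) = 5592 ft.
Field Y is higher by 5592 − 3000 = 2592 ft.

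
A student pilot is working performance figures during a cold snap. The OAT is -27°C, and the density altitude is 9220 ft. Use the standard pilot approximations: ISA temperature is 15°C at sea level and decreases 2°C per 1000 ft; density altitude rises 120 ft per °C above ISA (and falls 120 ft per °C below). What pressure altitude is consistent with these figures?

11500 ft

DA = PA + 120 × (OAT − (15 − 2·PA/1000)) = PA + 120·OAT − 1800 + 0.24·PA = 1.24·PA + 120·OAT − 1800.
So 1.24·PA = 9220 − 120 × (-27) + 1800 = 14260.
PA = 14260 / 1.24 = 11500 ft.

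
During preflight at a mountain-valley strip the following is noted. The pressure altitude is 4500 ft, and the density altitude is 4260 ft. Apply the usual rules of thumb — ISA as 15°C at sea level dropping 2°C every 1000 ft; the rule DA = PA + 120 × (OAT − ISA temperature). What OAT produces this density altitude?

4°C

Density altitude − pressure altitude = 4260 − 4500 = -240 ft.
At 120 ft/°C that is an ISA deviation of -240/120 = -2°C.
ISA temperature at 4500 ft = 15 − 2 × (4500/1000) = 6°C.
OAT = ISA + deviation = 6 + (-2) = 4°C.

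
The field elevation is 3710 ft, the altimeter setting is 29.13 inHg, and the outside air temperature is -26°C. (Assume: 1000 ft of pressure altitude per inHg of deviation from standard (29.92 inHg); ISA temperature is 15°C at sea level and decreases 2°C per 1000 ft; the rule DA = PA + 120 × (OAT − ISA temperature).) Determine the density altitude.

660 ft

Pressure altitude = 3710 + (29.92 − 29.13) × 1000 = 3710 + (+790) = 4500 ft.
ISA temperature at 4500 ft = 15 − 2 × (4500/1000) = 6°C.
ISA deviation = -26 − 6 = -32°C.
Density altitude = 4500 + 120 × (-32) = 660 ft.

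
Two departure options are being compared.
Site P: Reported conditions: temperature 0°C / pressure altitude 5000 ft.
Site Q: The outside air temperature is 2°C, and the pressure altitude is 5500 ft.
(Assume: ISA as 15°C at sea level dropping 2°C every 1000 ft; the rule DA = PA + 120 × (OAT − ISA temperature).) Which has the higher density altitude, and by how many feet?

Site Q by 860 ft

Site P: ISA temp = 5°C, deviation -5°C, DA = 5000 + 120 × (-5) = 4400 ft.
Site Q: ISA temp = 4°C, deviation -2°C, DA = 5500 + 120 × (-2) = 5260 ft.
Site Q is higher by 5260 − 4400 = 860 ft.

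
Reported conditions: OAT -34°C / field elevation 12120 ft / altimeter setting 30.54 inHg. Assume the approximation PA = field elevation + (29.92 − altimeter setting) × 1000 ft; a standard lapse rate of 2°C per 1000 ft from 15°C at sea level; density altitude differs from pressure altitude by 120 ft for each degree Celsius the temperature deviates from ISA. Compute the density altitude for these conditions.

Pressure altitude = 12120 + (29.92 − 30.54) × 1000 = 12120 + (-620) = 11500 ft.
ISA temperature at 11500 ft = 15 − 2 × (11500/1000) = -8°C.
ISA deviation = -34 − (-8) = -26°C.
Density altitude = 11500 + 120 × (-26) = 8380 ft.

8380 ft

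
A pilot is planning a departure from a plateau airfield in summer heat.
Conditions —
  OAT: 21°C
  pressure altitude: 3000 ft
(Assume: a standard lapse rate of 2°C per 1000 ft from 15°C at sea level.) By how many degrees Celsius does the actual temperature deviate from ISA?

ISA+12°C

ISA temperature at 3000 ft = 15 − 2 × (3000/1000) = 9°C.
Deviation = OAT − ISA = 21 − 9 = +12°C.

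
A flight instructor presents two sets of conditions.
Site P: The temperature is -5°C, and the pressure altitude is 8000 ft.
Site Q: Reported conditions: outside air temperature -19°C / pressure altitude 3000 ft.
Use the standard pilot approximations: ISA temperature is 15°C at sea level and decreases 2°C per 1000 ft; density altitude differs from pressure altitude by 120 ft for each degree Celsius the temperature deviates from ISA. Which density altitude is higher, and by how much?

Site P: ISA temp = -1°C, deviation -4°C, DA = 8000 + 120 × (-4) = 7520 ft.
Site Q: ISA temp = 9°C, deviation -28°C, DA = 3000 + 120 × (-28) = -360 ft.
Site P is higher by 7520 − (-360) = 7880 ft.

Site P by 7880 ft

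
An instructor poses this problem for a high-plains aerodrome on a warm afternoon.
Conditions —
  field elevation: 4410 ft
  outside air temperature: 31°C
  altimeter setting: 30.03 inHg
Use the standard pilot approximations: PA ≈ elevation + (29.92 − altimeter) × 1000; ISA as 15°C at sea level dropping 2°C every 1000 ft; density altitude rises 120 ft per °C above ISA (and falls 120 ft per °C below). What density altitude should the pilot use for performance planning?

7252 ft

Pressure altitude = 4410 + (29.92 − 30.03) × 1000 = 4410 + (-110) = 4300 ft.
ISA temperature at 4300 ft = 15 − 2 × (4300/1000) = 6.4°C.
ISA deviation = 31 − 6.4 = +24.6°C.
Density altitude = 4300 + 120 × (24.6) = 7252 ft.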